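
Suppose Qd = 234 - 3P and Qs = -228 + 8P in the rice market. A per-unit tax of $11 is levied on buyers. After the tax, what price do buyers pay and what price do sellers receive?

Pre-tax equilibrium: P* = 42, Q* = 108.
Tax on buyers shifts demand to Qd = 234 − 3(P + 11) = 201 - 3P.
201 - 3P = -228 + 8P gives seller price Ps = 39; buyers pay Pb = 39 + 11 = 50.
New quantity: Q = 234 − 3(50) = 84.

Buyers pay $50, sellers receive $39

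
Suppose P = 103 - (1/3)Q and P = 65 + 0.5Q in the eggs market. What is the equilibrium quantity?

Q* = 45.6

Set the two price expressions equal: 103 - (1/3)Q = 65 + 0.5Q.
38 = (5/6)Q, so Q* = 45.6.
P* = 103 − (1/3)(45.6) = 87.8.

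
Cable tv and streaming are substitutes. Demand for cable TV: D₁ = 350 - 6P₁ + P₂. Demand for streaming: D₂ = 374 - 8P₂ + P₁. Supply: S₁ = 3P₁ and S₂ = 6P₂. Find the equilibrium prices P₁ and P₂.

P₁ = 42.192, P₂ = 29.728

Market 1: 350 - 6P₁ + P₂ = 3P₁ → 9P₁ - P₂ = 350.
Market 2: 14P₂ - P₁ = 374.
Eliminating P₂: 14×(1) + 1×(2) gives 125P₁ = 5274, so P₁ = 42.192.
Back-substitute into (2): P₂ = (374 + 1×42.192) / 14 = 29.728.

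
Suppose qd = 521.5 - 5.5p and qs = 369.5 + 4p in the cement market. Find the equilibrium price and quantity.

Set qd = qs: 521.5 - 5.5p = 369.5 + 4p.
152 = 9.5p, so p* = 16.
q* = 521.5 − 5.5(16) = 433.5.

p* = 16, q* = 433.5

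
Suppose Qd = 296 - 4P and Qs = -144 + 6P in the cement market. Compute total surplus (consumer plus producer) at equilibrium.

Total surplus = 3000

Equilibrium: 296 - 4P = -144 + 6P gives P* = 44, Q* = 120.
Demand choke price: P = 74; supply starts at P = 24.
CS = ½(74 − 44)(120) = 1800; PS = ½(44 − 24)(120) = 1200.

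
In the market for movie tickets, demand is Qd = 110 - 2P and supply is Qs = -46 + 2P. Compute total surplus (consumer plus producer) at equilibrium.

Equilibrium: 110 - 2P = -46 + 2P gives P* = 39, Q* = 32.
Demand choke price: P = 55; supply starts at P = 23.
CS = ½(55 − 39)(32) = 256; PS = ½(39 − 23)(32) = 256.

Total surplus = 512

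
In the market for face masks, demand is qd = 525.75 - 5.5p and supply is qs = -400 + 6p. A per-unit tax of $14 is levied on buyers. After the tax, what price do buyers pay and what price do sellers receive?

Pre-tax equilibrium: p* = 80.5, q* = 83.
Tax on buyers shifts demand to qd = 525.75 − 5.5(p + 14) = 448.75 - 5.5p.
448.75 - 5.5p = -400 + 6p gives seller price ps = 3395/46; buyers pay pb = 3395/46 + 14 = 4039/46.
New quantity: q = 525.75 − 5.5(4039/46) = 985/23.

Buyers pay 4039/46, sellers receive 3395/46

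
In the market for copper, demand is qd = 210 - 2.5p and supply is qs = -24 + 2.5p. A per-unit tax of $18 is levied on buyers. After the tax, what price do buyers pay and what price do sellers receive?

Buyers pay $55.8, sellers receive $37.8

Pre-tax equilibrium: p* = 46.8, q* = 93.
Tax on buyers shifts demand to qd = 210 − 2.5(p + 18) = 165 - 2.5p.
165 - 2.5p = -24 + 2.5p gives seller price ps = 37.8; buyers pay pb = 37.8 + 18 = 55.8.
New quantity: q = 210 − 2.5(55.8) = 70.5.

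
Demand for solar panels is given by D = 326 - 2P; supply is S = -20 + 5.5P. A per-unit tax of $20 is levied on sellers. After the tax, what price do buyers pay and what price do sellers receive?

Pre-tax equilibrium: P* = 692/15, Q* = 3506/15.
Tax on sellers shifts supply to S = -20 + 5.5(P − 20) = -130 + 5.5P.
326 - 2P = -130 + 5.5P gives buyer price Pb = 60.8; sellers receive Ps = 60.8 − 20 = 40.8.
New quantity: Q = 326 − 2(60.8) = 204.4.

Buyers pay $60.8, sellers receive $40.8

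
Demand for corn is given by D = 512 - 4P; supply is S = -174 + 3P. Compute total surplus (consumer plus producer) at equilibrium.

Equilibrium: 512 - 4P = -174 + 3P gives P* = 98, Q* = 120.
Demand choke price: P = 128; supply starts at P = 58.
CS = ½(128 − 98)(120) = 1800; PS = ½(98 − 58)(120) = 2400.

Total surplus = 4200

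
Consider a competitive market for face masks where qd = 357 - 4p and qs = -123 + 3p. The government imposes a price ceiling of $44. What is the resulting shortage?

Equilibrium price would be p* = 480/7, so the ceiling at 44 binds.
At p = 44: qd = 357 − 4(44) = 181, qs = -123 + 3(44) = 9.
Shortage = 181 − 9 = 172.

Shortage = 172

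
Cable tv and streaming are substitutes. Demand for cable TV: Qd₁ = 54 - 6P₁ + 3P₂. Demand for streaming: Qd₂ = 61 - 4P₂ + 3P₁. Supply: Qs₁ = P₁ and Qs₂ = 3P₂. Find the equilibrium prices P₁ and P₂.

P₁ = 14.025, P₂ = 14.725

Market 1: 54 - 6P₁ + 3P₂ = P₁ → 7P₁ - 3P₂ = 54.
Market 2: 7P₂ - 3P₁ = 61.
Eliminating P₂: 7×(1) + 3×(2) gives 40P₁ = 561, so P₁ = 14.025.
Back-substitute into (2): P₂ = (61 + 3×14.025) / 7 = 14.725.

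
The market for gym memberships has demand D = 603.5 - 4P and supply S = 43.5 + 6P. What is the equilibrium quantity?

Q* = 379.5

Set D = S: 603.5 - 4P = 43.5 + 6P.
560 = 10P, so P* = 56.
Q* = 603.5 − 4(56) = 379.5.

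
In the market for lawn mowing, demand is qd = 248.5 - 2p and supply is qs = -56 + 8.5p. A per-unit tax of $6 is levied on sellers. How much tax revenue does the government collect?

Pre-tax equilibrium: p* = 29, q* = 190.5.
Tax on sellers shifts supply to qs = -56 + 8.5(p − 6) = -107 + 8.5p.
248.5 - 2p = -107 + 8.5p gives buyer price pb = 237/7; sellers receive ps = 237/7 − 6 = 195/7.
New quantity: q = 248.5 − 2(237/7) = 2531/14.
Revenue = 6 × 2531/14 = 7593/7.

Tax revenue = 7593/7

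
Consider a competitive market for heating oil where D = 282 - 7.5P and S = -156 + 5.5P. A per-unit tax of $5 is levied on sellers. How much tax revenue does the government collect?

Tax revenue = 3495/52

Pre-tax equilibrium: P* = 438/13, Q* = 381/13.
Tax on sellers shifts supply to S = -156 + 5.5(P − 5) = -183.5 + 5.5P.
282 - 7.5P = -183.5 + 5.5P gives buyer price Pb = 931/26; sellers receive Ps = 931/26 − 5 = 801/26.
New quantity: Q = 282 − 7.5(931/26) = 699/52.
Revenue = 5 × 699/52 = 3495/52.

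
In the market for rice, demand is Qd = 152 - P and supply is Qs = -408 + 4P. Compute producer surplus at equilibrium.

Equilibrium: 152 - P = -408 + 4P gives P* = 112, Q* = 40.
Supply starts at P = 102 (where Qs = 0).
PS = ½(112 − 102)(40) = 200.

Producer surplus = 200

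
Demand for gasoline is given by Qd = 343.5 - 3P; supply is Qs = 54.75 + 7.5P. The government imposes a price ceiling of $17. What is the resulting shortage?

Equilibrium price would be P* = 27.5, so the ceiling at 17 binds.
At P = 17: Qd = 343.5 − 3(17) = 292.5, Qs = 54.75 + 7.5(17) = 182.25.
Shortage = 292.5 − 182.25 = 110.25.

Shortage = 110.25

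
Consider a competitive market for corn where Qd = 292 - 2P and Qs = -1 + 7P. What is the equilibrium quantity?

Set Qd = Qs: 292 - 2P = -1 + 7P.
293 = 9P, so P* = 293/9.
Q* = 292 − 2(293/9) = 2042/9.

Q* = 2042/9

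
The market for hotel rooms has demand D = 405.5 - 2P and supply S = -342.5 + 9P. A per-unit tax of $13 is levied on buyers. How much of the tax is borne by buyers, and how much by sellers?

Pre-tax equilibrium: P* = 68, Q* = 269.5.
Tax on buyers shifts demand to D = 405.5 − 2(P + 13) = 379.5 - 2P.
379.5 - 2P = -342.5 + 9P gives seller price Ps = 722/11; buyers pay Pb = 722/11 + 13 = 865/11.
New quantity: Q = 405.5 − 2(865/11) = 5461/22.
Buyer burden = 865/11 − 68 = 117/11; seller burden = 68 − 722/11 = 26/11.

Buyers bear 117/11, sellers bear 26/11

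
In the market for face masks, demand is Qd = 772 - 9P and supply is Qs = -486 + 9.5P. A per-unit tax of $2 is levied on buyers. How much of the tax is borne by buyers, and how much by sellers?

Pre-tax equilibrium: P* = 68, Q* = 160.
Tax on buyers shifts demand to Qd = 772 − 9(P + 2) = 754 - 9P.
754 - 9P = -486 + 9.5P gives seller price Ps = 2480/37; buyers pay Pb = 2480/37 + 2 = 2554/37.
New quantity: Q = 772 − 9(2554/37) = 5578/37.
Buyer burden = 2554/37 − 68 = 38/37; seller burden = 68 − 2480/37 = 36/37.

Buyers bear 38/37, sellers bear 36/37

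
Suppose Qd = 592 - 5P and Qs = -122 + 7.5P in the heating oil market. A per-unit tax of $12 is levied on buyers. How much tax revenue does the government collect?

Tax revenue = 3244.8

Pre-tax equilibrium: P* = 57.12, Q* = 306.4.
Tax on buyers shifts demand to Qd = 592 − 5(P + 12) = 532 - 5P.
532 - 5P = -122 + 7.5P gives seller price Ps = 52.32; buyers pay Pb = 52.32 + 12 = 64.32.
New quantity: Q = 592 − 5(64.32) = 270.4.
Revenue = 12 × 270.4 = 3244.8.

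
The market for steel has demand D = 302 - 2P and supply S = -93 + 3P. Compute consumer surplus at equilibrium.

Consumer surplus = 5184

Equilibrium: 302 - 2P = -93 + 3P gives P* = 79, Q* = 144.
Demand choke price (D = 0): P = 151.
CS = ½(151 − 79)(144) = 5184.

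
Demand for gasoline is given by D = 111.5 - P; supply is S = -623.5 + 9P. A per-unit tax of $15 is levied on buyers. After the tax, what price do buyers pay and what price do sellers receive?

Buyers pay $87, sellers receive $72

Pre-tax equilibrium: P* = 73.5, Q* = 38.
Tax on buyers shifts demand to D = 111.5 − 1(P + 15) = 96.5 - P.
96.5 - P = -623.5 + 9P gives seller price Ps = 72; buyers pay Pb = 72 + 15 = 87.
New quantity: Q = 111.5 − 1(87) = 24.5.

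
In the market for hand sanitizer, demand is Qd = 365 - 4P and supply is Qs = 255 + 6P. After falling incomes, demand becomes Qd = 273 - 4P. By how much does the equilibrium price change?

ΔP = -9.2

Original equilibrium: P* = 11, Q* = 321.
New equilibrium: 273 - 4P = 255 + 6P, so 18 = 10P and P' = 1.8; Q' = 273 − 4(1.8) = 265.8.
Change in price: 1.8 − 11 = -9.2.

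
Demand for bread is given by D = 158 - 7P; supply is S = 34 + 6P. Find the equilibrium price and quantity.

Set D = S: 158 - 7P = 34 + 6P.
124 = 13P, so P* = 124/13.
Q* = 158 − 7(124/13) = 1186/13.

P* = 124/13, Q* = 1186/13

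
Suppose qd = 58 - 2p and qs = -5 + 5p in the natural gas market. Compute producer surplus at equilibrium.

Equilibrium: 58 - 2p = -5 + 5p gives p* = 9, q* = 40.
Supply starts at p = 1 (where qs = 0).
PS = ½(9 − 1)(40) = 160.

Producer surplus = 160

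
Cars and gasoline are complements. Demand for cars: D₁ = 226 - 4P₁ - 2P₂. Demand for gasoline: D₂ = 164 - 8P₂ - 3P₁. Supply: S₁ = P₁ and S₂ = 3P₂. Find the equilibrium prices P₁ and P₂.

Market 1: 226 - 4P₁ - 2P₂ = P₁ → 5P₁ + 2P₂ = 226.
Market 2: 11P₂ + 3P₁ = 164.
Eliminating P₂: 11×(1) − 2×(2) gives 49P₁ = 2158, so P₁ = 2158/49.
Back-substitute into (2): P₂ = (164 − 3×2158/49) / 11 = 142/49.

P₁ = 2158/49, P₂ = 142/49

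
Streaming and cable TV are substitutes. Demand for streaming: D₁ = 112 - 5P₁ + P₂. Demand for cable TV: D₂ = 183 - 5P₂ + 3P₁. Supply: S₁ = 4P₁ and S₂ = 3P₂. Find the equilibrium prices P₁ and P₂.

Market 1: 112 - 5P₁ + P₂ = 4P₁ → 9P₁ - P₂ = 112.
Market 2: 8P₂ - 3P₁ = 183.
Eliminating P₂: 8×(1) + 1×(2) gives 69P₁ = 1079, so P₁ = 1079/69.
Back-substitute into (2): P₂ = (183 + 3×1079/69) / 8 = 661/23.

P₁ = 1079/69, P₂ = 661/23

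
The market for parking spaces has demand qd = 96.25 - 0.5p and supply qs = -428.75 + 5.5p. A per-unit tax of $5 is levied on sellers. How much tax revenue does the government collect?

Pre-tax equilibrium: p* = 87.5, q* = 52.5.
Tax on sellers shifts supply to qs = -428.75 + 5.5(p − 5) = -456.25 + 5.5p.
96.25 - 0.5p = -456.25 + 5.5p gives buyer price pb = 1105/12; sellers receive ps = 1105/12 − 5 = 1045/12.
New quantity: q = 96.25 − 0.5(1105/12) = 1205/24.
Revenue = 5 × 1205/24 = 6025/24.

Tax revenue = 6025/24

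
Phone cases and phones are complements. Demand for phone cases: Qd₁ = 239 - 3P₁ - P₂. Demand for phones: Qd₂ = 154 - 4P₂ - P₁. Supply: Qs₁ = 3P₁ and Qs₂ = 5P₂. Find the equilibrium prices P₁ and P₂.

P₁ = 1997/53, P₂ = 685/53

Market 1: 239 - 3P₁ - P₂ = 3P₁ → 6P₁ + P₂ = 239.
Market 2: 9P₂ + P₁ = 154.
Eliminating P₂: 9×(1) − 1×(2) gives 53P₁ = 1997, so P₁ = 1997/53.
Back-substitute into (2): P₂ = (154 − 1×1997/53) / 9 = 685/53.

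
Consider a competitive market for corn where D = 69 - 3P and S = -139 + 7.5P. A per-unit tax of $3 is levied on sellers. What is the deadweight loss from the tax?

Deadweight loss = 135/14

Pre-tax equilibrium: P* = 416/21, Q* = 67/7.
Tax on sellers shifts supply to S = -139 + 7.5(P − 3) = -161.5 + 7.5P.
69 - 3P = -161.5 + 7.5P gives buyer price Pb = 461/21; sellers receive Ps = 461/21 − 3 = 398/21.
New quantity: Q = 69 − 3(461/21) = 22/7.
DWL = ½ × 3 × (67/7 − 22/7) = 135/14.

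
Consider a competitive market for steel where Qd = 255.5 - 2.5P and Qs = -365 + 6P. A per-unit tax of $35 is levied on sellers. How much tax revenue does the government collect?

Tax revenue = 6685/17

Pre-tax equilibrium: P* = 73, Q* = 73.
Tax on sellers shifts supply to Qs = -365 + 6(P − 35) = -575 + 6P.
255.5 - 2.5P = -575 + 6P gives buyer price Pb = 1661/17; sellers receive Ps = 1661/17 − 35 = 1066/17.
New quantity: Q = 255.5 − 2.5(1661/17) = 191/17.
Revenue = 35 × 191/17 = 6685/17.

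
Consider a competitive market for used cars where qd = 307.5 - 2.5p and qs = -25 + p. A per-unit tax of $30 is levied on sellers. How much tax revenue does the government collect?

Pre-tax equilibrium: p* = 95, q* = 70.
Tax on sellers shifts supply to qs = -25 + 1(p − 30) = -55 + p.
307.5 - 2.5p = -55 + p gives buyer price pb = 725/7; sellers receive ps = 725/7 − 30 = 515/7.
New quantity: q = 307.5 − 2.5(725/7) = 340/7.
Revenue = 30 × 340/7 = 10200/7.

Tax revenue = 10200/7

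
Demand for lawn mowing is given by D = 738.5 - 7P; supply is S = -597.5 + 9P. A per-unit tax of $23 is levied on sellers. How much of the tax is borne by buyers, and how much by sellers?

Pre-tax equilibrium: P* = 83.5, Q* = 154.
Tax on sellers shifts supply to S = -597.5 + 9(P − 23) = -804.5 + 9P.
738.5 - 7P = -804.5 + 9P gives buyer price Pb = 96.4375; sellers receive Ps = 96.4375 − 23 = 73.4375.
New quantity: Q = 738.5 − 7(96.4375) = 63.4375.
Buyer burden = 96.4375 − 83.5 = 12.9375; seller burden = 83.5 − 73.4375 = 10.0625.

Buyers bear $12.9375, sellers bear $10.0625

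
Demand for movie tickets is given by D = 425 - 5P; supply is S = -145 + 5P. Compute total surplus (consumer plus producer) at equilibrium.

Equilibrium: 425 - 5P = -145 + 5P gives P* = 57, Q* = 140.
Demand choke price: P = 85; supply starts at P = 29.
CS = ½(85 − 57)(140) = 1960; PS = ½(57 − 29)(140) = 1960.

Total surplus = 3920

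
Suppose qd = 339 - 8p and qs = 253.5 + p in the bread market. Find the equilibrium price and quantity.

p* = 9.5, q* = 263

Set qd = qs: 339 - 8p = 253.5 + p.
85.5 = 9p, so p* = 9.5.
q* = 339 − 8(9.5) = 263.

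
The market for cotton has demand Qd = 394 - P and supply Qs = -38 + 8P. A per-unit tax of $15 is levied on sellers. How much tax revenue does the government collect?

Tax revenue = 4990

Pre-tax equilibrium: P* = 48, Q* = 346.
Tax on sellers shifts supply to Qs = -38 + 8(P − 15) = -158 + 8P.
394 - P = -158 + 8P gives buyer price Pb = 184/3; sellers receive Ps = 184/3 − 15 = 139/3.
New quantity: Q = 394 − 1(184/3) = 998/3.
Revenue = 15 × 998/3 = 4990.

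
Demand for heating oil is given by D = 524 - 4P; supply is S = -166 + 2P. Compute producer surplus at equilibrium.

Producer surplus = 1024

Equilibrium: 524 - 4P = -166 + 2P gives P* = 115, Q* = 64.
Supply starts at P = 83 (where S = 0).
PS = ½(115 − 83)(64) = 1024.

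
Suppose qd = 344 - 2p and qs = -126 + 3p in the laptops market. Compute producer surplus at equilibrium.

Equilibrium: 344 - 2p = -126 + 3p gives p* = 94, q* = 156.
Supply starts at p = 42 (where qs = 0).
PS = ½(94 − 42)(156) = 4056.

Producer surplus = 4056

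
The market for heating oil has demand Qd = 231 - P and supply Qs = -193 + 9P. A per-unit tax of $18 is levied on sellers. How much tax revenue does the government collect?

Pre-tax equilibrium: P* = 42.4, Q* = 188.6.
Tax on sellers shifts supply to Qs = -193 + 9(P − 18) = -355 + 9P.
231 - P = -355 + 9P gives buyer price Pb = 58.6; sellers receive Ps = 58.6 − 18 = 40.6.
New quantity: Q = 231 − 1(58.6) = 172.4.
Revenue = 18 × 172.4 = 3103.2.

Tax revenue = 3103.2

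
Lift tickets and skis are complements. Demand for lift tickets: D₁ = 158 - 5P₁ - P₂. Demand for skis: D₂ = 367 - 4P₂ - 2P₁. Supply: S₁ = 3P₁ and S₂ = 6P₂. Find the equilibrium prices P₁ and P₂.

Market 1: 158 - 5P₁ - P₂ = 3P₁ → 8P₁ + P₂ = 158.
Market 2: 10P₂ + 2P₁ = 367.
Eliminating P₂: 10×(1) − 1×(2) gives 78P₁ = 1213, so P₁ = 1213/78.
Back-substitute into (2): P₂ = (367 − 2×1213/78) / 10 = 1310/39.

P₁ = 1213/78, P₂ = 1310/39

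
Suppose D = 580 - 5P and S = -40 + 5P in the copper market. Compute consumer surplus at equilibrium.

Equilibrium: 580 - 5P = -40 + 5P gives P* = 62, Q* = 270.
Demand choke price (D = 0): P = 116.
CS = ½(116 − 62)(270) = 7290.

Consumer surplus = 7290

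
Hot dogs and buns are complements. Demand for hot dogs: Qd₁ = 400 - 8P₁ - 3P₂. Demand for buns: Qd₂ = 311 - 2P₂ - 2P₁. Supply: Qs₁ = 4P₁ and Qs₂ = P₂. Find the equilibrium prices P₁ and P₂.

Market 1: 400 - 8P₁ - 3P₂ = 4P₁ → 12P₁ + 3P₂ = 400.
Market 2: 3P₂ + 2P₁ = 311.
Eliminating P₂: 3×(1) − 3×(2) gives 30P₁ = 267, so P₁ = 8.9.
Back-substitute into (2): P₂ = (311 − 2×8.9) / 3 = 1466/15.

P₁ = 8.9, P₂ = 1466/15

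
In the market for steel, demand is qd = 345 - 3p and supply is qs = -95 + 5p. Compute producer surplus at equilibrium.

Equilibrium: 345 - 3p = -95 + 5p gives p* = 55, q* = 180.
Supply starts at p = 19 (where qs = 0).
PS = ½(55 − 19)(180) = 3240.

Producer surplus = 3240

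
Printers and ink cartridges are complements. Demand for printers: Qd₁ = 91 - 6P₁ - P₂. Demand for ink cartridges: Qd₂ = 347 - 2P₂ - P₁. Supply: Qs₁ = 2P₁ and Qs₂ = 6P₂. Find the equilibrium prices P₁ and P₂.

Market 1: 91 - 6P₁ - P₂ = 2P₁ → 8P₁ + P₂ = 91.
Market 2: 8P₂ + P₁ = 347.
Eliminating P₂: 8×(1) − 1×(2) gives 63P₁ = 381, so P₁ = 127/21.
Back-substitute into (2): P₂ = (347 − 1×127/21) / 8 = 895/21.

P₁ = 127/21, P₂ = 895/21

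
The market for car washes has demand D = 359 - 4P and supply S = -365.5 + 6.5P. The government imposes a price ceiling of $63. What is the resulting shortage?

Equilibrium price would be P* = 69, so the ceiling at 63 binds.
At P = 63: D = 359 − 4(63) = 107, S = -365.5 + 6.5(63) = 44.
Shortage = 107 − 44 = 63.

Shortage = 63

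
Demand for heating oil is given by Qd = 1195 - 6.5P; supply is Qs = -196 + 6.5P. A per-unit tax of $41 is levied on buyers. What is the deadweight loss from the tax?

Pre-tax equilibrium: P* = 107, Q* = 499.5.
Tax on buyers shifts demand to Qd = 1195 − 6.5(P + 41) = 928.5 - 6.5P.
928.5 - 6.5P = -196 + 6.5P gives seller price Ps = 86.5; buyers pay Pb = 86.5 + 41 = 127.5.
New quantity: Q = 1195 − 6.5(127.5) = 366.25.
DWL = ½ × 41 × (499.5 − 366.25) = 2731.625.

Deadweight loss = 2731.625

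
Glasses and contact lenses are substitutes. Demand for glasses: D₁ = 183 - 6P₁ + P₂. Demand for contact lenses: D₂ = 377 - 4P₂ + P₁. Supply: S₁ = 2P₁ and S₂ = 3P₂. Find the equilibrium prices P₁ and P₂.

P₁ = 1658/55, P₂ = 3199/55

Market 1: 183 - 6P₁ + P₂ = 2P₁ → 8P₁ - P₂ = 183.
Market 2: 7P₂ - P₁ = 377.
Eliminating P₂: 7×(1) + 1×(2) gives 55P₁ = 1658, so P₁ = 1658/55.
Back-substitute into (2): P₂ = (377 + 1×1658/55) / 7 = 3199/55.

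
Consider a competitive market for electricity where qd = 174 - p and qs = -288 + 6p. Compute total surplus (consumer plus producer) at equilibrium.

Equilibrium: 174 - p = -288 + 6p gives p* = 66, q* = 108.
Demand choke price: p = 174; supply starts at p = 48.
CS = ½(174 − 66)(108) = 5832; PS = ½(66 − 48)(108) = 972.

Total surplus = 6804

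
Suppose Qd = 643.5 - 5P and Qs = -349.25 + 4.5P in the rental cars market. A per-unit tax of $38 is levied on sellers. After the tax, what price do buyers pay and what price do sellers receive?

Pre-tax equilibrium: P* = 104.5, Q* = 121.
Tax on sellers shifts supply to Qs = -349.25 + 4.5(P − 38) = -520.25 + 4.5P.
643.5 - 5P = -520.25 + 4.5P gives buyer price Pb = 122.5; sellers receive Ps = 122.5 − 38 = 84.5.
New quantity: Q = 643.5 − 5(122.5) = 31.

Buyers pay $122.5, sellers receive $84.5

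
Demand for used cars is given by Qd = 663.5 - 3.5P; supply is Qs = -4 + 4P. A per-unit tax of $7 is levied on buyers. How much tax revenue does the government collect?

Pre-tax equilibrium: P* = 89, Q* = 352.
Tax on buyers shifts demand to Qd = 663.5 − 3.5(P + 7) = 639 - 3.5P.
639 - 3.5P = -4 + 4P gives seller price Ps = 1286/15; buyers pay Pb = 1286/15 + 7 = 1391/15.
New quantity: Q = 663.5 − 3.5(1391/15) = 5084/15.
Revenue = 7 × 5084/15 = 35588/15.

Tax revenue = 35588/15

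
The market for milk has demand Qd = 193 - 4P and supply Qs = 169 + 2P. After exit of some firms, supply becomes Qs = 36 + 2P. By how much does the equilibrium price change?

ΔP = 133/6

Original equilibrium: P* = 4, Q* = 177.
New equilibrium: 193 - 4P = 36 + 2P, so 157 = 6P and P' = 157/6; Q' = 193 − 4(157/6) = 265/3.
Change in price: 157/6 − 4 = 133/6.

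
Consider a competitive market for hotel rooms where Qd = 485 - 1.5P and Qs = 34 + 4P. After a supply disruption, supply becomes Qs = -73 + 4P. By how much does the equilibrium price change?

Original equilibrium: P* = 82, Q* = 362.
New equilibrium: 485 - 1.5P = -73 + 4P, so 558 = 5.5P and P' = 1116/11; Q' = 485 − 1.5(1116/11) = 3661/11.
Change in price: 1116/11 − 82 = 214/11.

ΔP = 214/11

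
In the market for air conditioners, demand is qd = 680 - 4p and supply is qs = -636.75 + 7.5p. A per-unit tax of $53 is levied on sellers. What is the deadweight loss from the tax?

Deadweight loss = 84270/23

Pre-tax equilibrium: p* = 114.5, q* = 222.
Tax on sellers shifts supply to qs = -636.75 + 7.5(p − 53) = -1034.25 + 7.5p.
680 - 4p = -1034.25 + 7.5p gives buyer price pb = 6857/46; sellers receive ps = 6857/46 − 53 = 4419/46.
New quantity: q = 680 − 4(6857/46) = 1926/23.
DWL = ½ × 53 × (222 − 1926/23) = 84270/23.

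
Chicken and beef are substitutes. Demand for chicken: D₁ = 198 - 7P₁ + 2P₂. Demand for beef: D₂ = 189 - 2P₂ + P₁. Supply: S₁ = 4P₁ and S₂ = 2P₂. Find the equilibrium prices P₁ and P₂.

Market 1: 198 - 7P₁ + 2P₂ = 4P₁ → 11P₁ - 2P₂ = 198.
Market 2: 4P₂ - P₁ = 189.
Eliminating P₂: 4×(1) + 2×(2) gives 42P₁ = 1170, so P₁ = 195/7.
Back-substitute into (2): P₂ = (189 + 1×195/7) / 4 = 759/14.

P₁ = 195/7, P₂ = 759/14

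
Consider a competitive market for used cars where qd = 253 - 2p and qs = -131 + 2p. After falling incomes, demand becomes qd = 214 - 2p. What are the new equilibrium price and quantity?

p' = 86.25, q' = 41.5

Original equilibrium: p* = 96, q* = 61.
New equilibrium: 214 - 2p = -131 + 2p, so 345 = 4p and p' = 86.25; q' = 214 − 2(86.25) = 41.5.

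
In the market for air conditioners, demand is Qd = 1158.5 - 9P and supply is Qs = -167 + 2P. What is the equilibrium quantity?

Q* = 74

Set Qd = Qs: 1158.5 - 9P = -167 + 2P.
1325.5 = 11P, so P* = 120.5.
Q* = 1158.5 − 9(120.5) = 74.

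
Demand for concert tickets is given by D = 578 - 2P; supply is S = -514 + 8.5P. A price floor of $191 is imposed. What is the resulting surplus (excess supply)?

Equilibrium price would be P* = 104, so the floor at 191 binds.
At P = 191: D = 196, S = 1109.5.
Surplus = 1109.5 − 196 = 913.5.

Surplus = 913.5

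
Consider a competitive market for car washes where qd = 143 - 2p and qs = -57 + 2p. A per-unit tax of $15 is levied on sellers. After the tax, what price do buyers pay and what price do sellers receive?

Buyers pay $57.5, sellers receive $42.5

Pre-tax equilibrium: p* = 50, q* = 43.
Tax on sellers shifts supply to qs = -57 + 2(p − 15) = -87 + 2p.
143 - 2p = -87 + 2p gives buyer price pb = 57.5; sellers receive ps = 57.5 − 15 = 42.5.
New quantity: q = 143 − 2(57.5) = 28.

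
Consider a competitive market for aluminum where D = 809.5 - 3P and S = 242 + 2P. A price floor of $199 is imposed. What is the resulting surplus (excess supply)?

Equilibrium price would be P* = 113.5, so the floor at 199 binds.
At P = 199: D = 212.5, S = 640.
Surplus = 640 − 212.5 = 427.5.

Surplus = 427.5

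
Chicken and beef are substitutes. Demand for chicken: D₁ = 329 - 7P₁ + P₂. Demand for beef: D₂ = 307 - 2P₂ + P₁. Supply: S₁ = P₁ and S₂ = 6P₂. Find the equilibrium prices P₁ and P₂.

P₁ = 2939/63, P₂ = 2785/63

Market 1: 329 - 7P₁ + P₂ = P₁ → 8P₁ - P₂ = 329.
Market 2: 8P₂ - P₁ = 307.
Eliminating P₂: 8×(1) + 1×(2) gives 63P₁ = 2939, so P₁ = 2939/63.
Back-substitute into (2): P₂ = (307 + 1×2939/63) / 8 = 2785/63.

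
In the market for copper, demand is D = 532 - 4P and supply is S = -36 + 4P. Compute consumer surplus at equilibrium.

Equilibrium: 532 - 4P = -36 + 4P gives P* = 71, Q* = 248.
Demand choke price (D = 0): P = 133.
CS = ½(133 − 71)(248) = 7688.

Consumer surplus = 7688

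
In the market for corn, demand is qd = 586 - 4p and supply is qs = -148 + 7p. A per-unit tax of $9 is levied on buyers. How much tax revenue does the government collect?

Tax revenue = 29322/11

Pre-tax equilibrium: p* = 734/11, q* = 3510/11.
Tax on buyers shifts demand to qd = 586 − 4(p + 9) = 550 - 4p.
550 - 4p = -148 + 7p gives seller price ps = 698/11; buyers pay pb = 698/11 + 9 = 797/11.
New quantity: q = 586 − 4(797/11) = 3258/11.
Revenue = 9 × 3258/11 = 29322/11.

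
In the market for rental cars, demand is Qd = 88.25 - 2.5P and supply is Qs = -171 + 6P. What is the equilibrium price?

Set Qd = Qs: 88.25 - 2.5P = -171 + 6P.
259.25 = 8.5P, so P* = 30.5.
Q* = 88.25 − 2.5(30.5) = 12.

P* = 30.5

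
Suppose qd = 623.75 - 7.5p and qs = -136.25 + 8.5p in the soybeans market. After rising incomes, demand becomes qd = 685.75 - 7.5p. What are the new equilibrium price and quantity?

Original equilibrium: p* = 47.5, q* = 267.5.
New equilibrium: 685.75 - 7.5p = -136.25 + 8.5p, so 822 = 16p and p' = 51.375; q' = 685.75 − 7.5(51.375) = 300.4375.

p' = 51.375, q' = 300.4375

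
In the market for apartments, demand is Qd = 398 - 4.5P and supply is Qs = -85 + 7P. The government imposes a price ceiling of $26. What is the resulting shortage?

Equilibrium price would be P* = 42, so the ceiling at 26 binds.
At P = 26: Qd = 398 − 4.5(26) = 281, Qs = -85 + 7(26) = 97.
Shortage = 281 − 97 = 184.

Shortage = 184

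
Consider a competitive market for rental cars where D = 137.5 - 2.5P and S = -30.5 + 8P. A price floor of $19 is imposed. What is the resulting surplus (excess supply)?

Surplus = 31.5

Equilibrium price would be P* = 16, so the floor at 19 binds.
At P = 19: D = 90, S = 121.5.
Surplus = 121.5 − 90 = 31.5.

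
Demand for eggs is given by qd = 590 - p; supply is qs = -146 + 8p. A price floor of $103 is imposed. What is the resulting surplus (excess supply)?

Surplus = 191

Equilibrium price would be p* = 736/9, so the floor at 103 binds.
At p = 103: qd = 487, qs = 678.
Surplus = 678 − 487 = 191.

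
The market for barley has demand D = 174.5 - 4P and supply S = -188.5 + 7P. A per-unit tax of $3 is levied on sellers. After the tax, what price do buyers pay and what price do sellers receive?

Buyers pay 384/11, sellers receive 351/11

Pre-tax equilibrium: P* = 33, Q* = 42.5.
Tax on sellers shifts supply to S = -188.5 + 7(P − 3) = -209.5 + 7P.
174.5 - 4P = -209.5 + 7P gives buyer price Pb = 384/11; sellers receive Ps = 384/11 − 3 = 351/11.
New quantity: Q = 174.5 − 4(384/11) = 767/22.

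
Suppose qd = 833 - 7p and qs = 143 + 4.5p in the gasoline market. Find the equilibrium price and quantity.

p* = 60, q* = 413

Set qd = qs: 833 - 7p = 143 + 4.5p.
690 = 11.5p, so p* = 60.
q* = 833 − 7(60) = 413.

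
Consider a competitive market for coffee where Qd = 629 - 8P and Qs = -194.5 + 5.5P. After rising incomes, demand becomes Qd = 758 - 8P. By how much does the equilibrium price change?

Original equilibrium: P* = 61, Q* = 141.
New equilibrium: 758 - 8P = -194.5 + 5.5P, so 952.5 = 13.5P and P' = 635/9; Q' = 758 − 8(635/9) = 1742/9.
Change in price: 635/9 − 61 = 86/9.

ΔP = 86/9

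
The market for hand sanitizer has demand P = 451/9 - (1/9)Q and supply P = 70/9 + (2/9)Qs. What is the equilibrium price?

Set the two price expressions equal: 451/9 - (1/9)Q = 70/9 + (2/9)Q.
127/3 = (1/3)Q, so Q* = 127.
P* = 451/9 − (1/9)(127) = 36.

P* = 36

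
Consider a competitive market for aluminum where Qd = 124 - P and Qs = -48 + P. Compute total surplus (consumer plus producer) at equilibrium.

Total surplus = 1444

Equilibrium: 124 - P = -48 + P gives P* = 86, Q* = 38.
Demand choke price: P = 124; supply starts at P = 48.
CS = ½(124 − 86)(38) = 722; PS = ½(86 − 48)(38) = 722.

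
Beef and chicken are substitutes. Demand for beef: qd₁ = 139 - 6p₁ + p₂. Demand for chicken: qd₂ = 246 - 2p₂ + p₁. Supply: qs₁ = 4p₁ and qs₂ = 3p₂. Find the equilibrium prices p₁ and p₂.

p₁ = 941/49, p₂ = 2599/49

Market 1: 139 - 6p₁ + p₂ = 4p₁ → 10p₁ - p₂ = 139.
Market 2: 5p₂ - p₁ = 246.
Eliminating p₂: 5×(1) + 1×(2) gives 49p₁ = 941, so p₁ = 941/49.
Back-substitute into (2): p₂ = (246 + 1×941/49) / 5 = 2599/49.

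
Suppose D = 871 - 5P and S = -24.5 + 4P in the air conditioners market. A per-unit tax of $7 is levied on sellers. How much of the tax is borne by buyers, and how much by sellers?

Buyers bear 28/9, sellers bear 35/9

Pre-tax equilibrium: P* = 99.5, Q* = 373.5.
Tax on sellers shifts supply to S = -24.5 + 4(P − 7) = -52.5 + 4P.
871 - 5P = -52.5 + 4P gives buyer price Pb = 1847/18; sellers receive Ps = 1847/18 − 7 = 1721/18.
New quantity: Q = 871 − 5(1847/18) = 6443/18.
Buyer burden = 1847/18 − 99.5 = 28/9; seller burden = 99.5 − 1721/18 = 35/9.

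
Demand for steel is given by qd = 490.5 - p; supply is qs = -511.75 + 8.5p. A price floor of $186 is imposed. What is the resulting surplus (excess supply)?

Equilibrium price would be p* = 105.5, so the floor at 186 binds.
At p = 186: qd = 304.5, qs = 1069.25.
Surplus = 1069.25 − 304.5 = 764.75.

Surplus = 764.75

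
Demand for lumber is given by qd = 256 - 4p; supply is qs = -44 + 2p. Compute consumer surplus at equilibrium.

Consumer surplus = 392

Equilibrium: 256 - 4p = -44 + 2p gives p* = 50, q* = 56.
Demand choke price (qd = 0): p = 64.
CS = ½(64 − 50)(56) = 392.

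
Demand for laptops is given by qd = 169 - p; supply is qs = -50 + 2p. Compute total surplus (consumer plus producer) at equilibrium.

Total surplus = 6912

Equilibrium: 169 - p = -50 + 2p gives p* = 73, q* = 96.
Demand choke price: p = 169; supply starts at p = 25.
CS = ½(169 − 73)(96) = 4608; PS = ½(73 − 25)(96) = 2304.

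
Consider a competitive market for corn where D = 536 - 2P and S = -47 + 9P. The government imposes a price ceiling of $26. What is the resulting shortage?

Shortage = 297

Equilibrium price would be P* = 53, so the ceiling at 26 binds.
At P = 26: D = 536 − 2(26) = 484, S = -47 + 9(26) = 187.
Shortage = 484 − 187 = 297.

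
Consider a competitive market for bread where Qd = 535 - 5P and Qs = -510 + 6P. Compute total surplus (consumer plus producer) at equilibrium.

Equilibrium: 535 - 5P = -510 + 6P gives P* = 95, Q* = 60.
Demand choke price: P = 107; supply starts at P = 85.
CS = ½(107 − 95)(60) = 360; PS = ½(95 − 85)(60) = 300.

Total surplus = 660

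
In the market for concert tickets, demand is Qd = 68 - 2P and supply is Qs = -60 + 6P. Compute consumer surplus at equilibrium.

Consumer surplus = 324

Equilibrium: 68 - 2P = -60 + 6P gives P* = 16, Q* = 36.
Demand choke price (Qd = 0): P = 34.
CS = ½(34 − 16)(36) = 324.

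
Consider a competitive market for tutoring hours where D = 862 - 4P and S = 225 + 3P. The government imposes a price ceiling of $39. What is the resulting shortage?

Shortage = 364

Equilibrium price would be P* = 91, so the ceiling at 39 binds.
At P = 39: D = 862 − 4(39) = 706, S = 225 + 3(39) = 342.
Shortage = 706 − 342 = 364.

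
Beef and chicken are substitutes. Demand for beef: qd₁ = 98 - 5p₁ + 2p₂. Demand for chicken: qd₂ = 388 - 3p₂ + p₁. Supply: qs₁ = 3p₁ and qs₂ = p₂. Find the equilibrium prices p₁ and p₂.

p₁ = 584/15, p₂ = 1601/15

Market 1: 98 - 5p₁ + 2p₂ = 3p₁ → 8p₁ - 2p₂ = 98.
Market 2: 4p₂ - p₁ = 388.
Eliminating p₂: 4×(1) + 2×(2) gives 30p₁ = 1168, so p₁ = 584/15.
Back-substitute into (2): p₂ = (388 + 1×584/15) / 4 = 1601/15.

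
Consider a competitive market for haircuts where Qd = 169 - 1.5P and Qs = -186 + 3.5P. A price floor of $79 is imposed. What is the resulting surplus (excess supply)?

Surplus = 40

Equilibrium price would be P* = 71, so the floor at 79 binds.
At P = 79: Qd = 50.5, Qs = 90.5.
Surplus = 90.5 − 50.5 = 40.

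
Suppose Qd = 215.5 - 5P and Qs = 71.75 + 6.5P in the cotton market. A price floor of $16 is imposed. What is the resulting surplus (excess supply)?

Equilibrium price would be P* = 12.5, so the floor at 16 binds.
At P = 16: Qd = 135.5, Qs = 175.75.
Surplus = 175.75 − 135.5 = 40.25.

Surplus = 40.25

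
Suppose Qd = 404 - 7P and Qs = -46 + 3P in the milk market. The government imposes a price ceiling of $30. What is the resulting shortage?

Shortage = 150

Equilibrium price would be P* = 45, so the ceiling at 30 binds.
At P = 30: Qd = 404 − 7(30) = 194, Qs = -46 + 3(30) = 44.
Shortage = 194 − 44 = 150.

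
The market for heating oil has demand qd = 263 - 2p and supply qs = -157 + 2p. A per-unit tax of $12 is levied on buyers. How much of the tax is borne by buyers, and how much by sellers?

Pre-tax equilibrium: p* = 105, q* = 53.
Tax on buyers shifts demand to qd = 263 − 2(p + 12) = 239 - 2p.
239 - 2p = -157 + 2p gives seller price ps = 99; buyers pay pb = 99 + 12 = 111.
New quantity: q = 263 − 2(111) = 41.
Buyer burden = 111 − 105 = 6; seller burden = 105 − 99 = 6.

Buyers bear $6, sellers bear $6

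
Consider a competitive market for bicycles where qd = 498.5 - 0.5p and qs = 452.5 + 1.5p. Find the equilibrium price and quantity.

p* = 23, q* = 487

Set qd = qs: 498.5 - 0.5p = 452.5 + 1.5p.
46 = 2p, so p* = 23.
q* = 498.5 − 0.5(23) = 487.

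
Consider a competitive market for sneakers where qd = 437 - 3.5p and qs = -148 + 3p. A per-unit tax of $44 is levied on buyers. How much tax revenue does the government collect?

Tax revenue = 29128/13

Pre-tax equilibrium: p* = 90, q* = 122.
Tax on buyers shifts demand to qd = 437 − 3.5(p + 44) = 283 - 3.5p.
283 - 3.5p = -148 + 3p gives seller price ps = 862/13; buyers pay pb = 862/13 + 44 = 1434/13.
New quantity: q = 437 − 3.5(1434/13) = 662/13.
Revenue = 44 × 662/13 = 29128/13.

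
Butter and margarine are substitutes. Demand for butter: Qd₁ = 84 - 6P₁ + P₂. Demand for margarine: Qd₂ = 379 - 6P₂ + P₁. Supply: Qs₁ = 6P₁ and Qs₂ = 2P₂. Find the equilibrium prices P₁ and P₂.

Market 1: 84 - 6P₁ + P₂ = 6P₁ → 12P₁ - P₂ = 84.
Market 2: 8P₂ - P₁ = 379.
Eliminating P₂: 8×(1) + 1×(2) gives 95P₁ = 1051, so P₁ = 1051/95.
Back-substitute into (2): P₂ = (379 + 1×1051/95) / 8 = 4632/95.

P₁ = 1051/95, P₂ = 4632/95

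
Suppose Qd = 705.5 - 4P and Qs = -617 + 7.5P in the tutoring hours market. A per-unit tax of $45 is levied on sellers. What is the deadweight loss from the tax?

Pre-tax equilibrium: P* = 115, Q* = 245.5.
Tax on sellers shifts supply to Qs = -617 + 7.5(P − 45) = -954.5 + 7.5P.
705.5 - 4P = -954.5 + 7.5P gives buyer price Pb = 3320/23; sellers receive Ps = 3320/23 − 45 = 2285/23.
New quantity: Q = 705.5 − 4(3320/23) = 5893/46.
DWL = ½ × 45 × (245.5 − 5893/46) = 60750/23.

Deadweight loss = 60750/23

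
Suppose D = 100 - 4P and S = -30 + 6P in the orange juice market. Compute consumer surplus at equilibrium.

Consumer surplus = 288

Equilibrium: 100 - 4P = -30 + 6P gives P* = 13, Q* = 48.
Demand choke price (D = 0): P = 25.
CS = ½(25 − 13)(48) = 288.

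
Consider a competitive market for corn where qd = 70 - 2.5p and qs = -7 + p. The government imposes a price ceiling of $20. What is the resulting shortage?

Shortage = 7

Equilibrium price would be p* = 22, so the ceiling at 20 binds.
At p = 20: qd = 70 − 2.5(20) = 20, qs = -7 + 1(20) = 13.
Shortage = 20 − 13 = 7.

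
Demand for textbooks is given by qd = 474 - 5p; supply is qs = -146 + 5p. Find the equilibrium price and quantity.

p* = 62, q* = 164

Set qd = qs: 474 - 5p = -146 + 5p.
620 = 10p, so p* = 62.
q* = 474 − 5(62) = 164.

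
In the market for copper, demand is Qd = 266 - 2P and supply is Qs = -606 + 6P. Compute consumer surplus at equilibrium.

Equilibrium: 266 - 2P = -606 + 6P gives P* = 109, Q* = 48.
Demand choke price (Qd = 0): P = 133.
CS = ½(133 − 109)(48) = 576.

Consumer surplus = 576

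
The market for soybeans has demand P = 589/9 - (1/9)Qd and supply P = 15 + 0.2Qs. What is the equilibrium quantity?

Set the two price expressions equal: 589/9 - (1/9)Q = 15 + 0.2Q.
454/9 = (14/45)Q, so Q* = 1135/7.
P* = 589/9 − (1/9)(1135/7) = 332/7.

Q* = 1135/7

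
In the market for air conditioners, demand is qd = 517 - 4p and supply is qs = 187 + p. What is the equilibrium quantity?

q* = 253

Set qd = qs: 517 - 4p = 187 + p.
330 = 5p, so p* = 66.
q* = 517 − 4(66) = 253.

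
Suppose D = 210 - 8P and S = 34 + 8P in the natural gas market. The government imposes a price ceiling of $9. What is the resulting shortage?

Equilibrium price would be P* = 11, so the ceiling at 9 binds.
At P = 9: D = 210 − 8(9) = 138, S = 34 + 8(9) = 106.
Shortage = 138 − 106 = 32.

Shortage = 32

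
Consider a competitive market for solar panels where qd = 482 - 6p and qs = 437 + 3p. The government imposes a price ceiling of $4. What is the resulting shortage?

Equilibrium price would be p* = 5, so the ceiling at 4 binds.
At p = 4: qd = 482 − 6(4) = 458, qs = 437 + 3(4) = 449.
Shortage = 458 − 449 = 9.

Shortage = 9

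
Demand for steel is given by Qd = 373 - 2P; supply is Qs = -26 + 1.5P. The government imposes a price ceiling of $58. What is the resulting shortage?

Shortage = 196

Equilibrium price would be P* = 114, so the ceiling at 58 binds.
At P = 58: Qd = 373 − 2(58) = 257, Qs = -26 + 1.5(58) = 61.
Shortage = 257 − 61 = 196.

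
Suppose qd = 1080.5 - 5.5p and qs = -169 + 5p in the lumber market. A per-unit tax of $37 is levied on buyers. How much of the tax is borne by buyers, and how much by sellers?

Buyers bear 370/21, sellers bear 407/21

Pre-tax equilibrium: p* = 119, q* = 426.
Tax on buyers shifts demand to qd = 1080.5 − 5.5(p + 37) = 877 - 5.5p.
877 - 5.5p = -169 + 5p gives seller price ps = 2092/21; buyers pay pb = 2092/21 + 37 = 2869/21.
New quantity: q = 1080.5 − 5.5(2869/21) = 6911/21.
Buyer burden = 2869/21 − 119 = 370/21; seller burden = 119 − 2092/21 = 407/21.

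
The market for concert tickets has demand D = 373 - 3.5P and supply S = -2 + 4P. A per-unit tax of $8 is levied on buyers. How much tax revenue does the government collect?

Pre-tax equilibrium: P* = 50, Q* = 198.
Tax on buyers shifts demand to D = 373 − 3.5(P + 8) = 345 - 3.5P.
345 - 3.5P = -2 + 4P gives seller price Ps = 694/15; buyers pay Pb = 694/15 + 8 = 814/15.
New quantity: Q = 373 − 3.5(814/15) = 2746/15.
Revenue = 8 × 2746/15 = 21968/15.

Tax revenue = 21968/15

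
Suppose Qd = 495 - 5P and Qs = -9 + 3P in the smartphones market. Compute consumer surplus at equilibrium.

Equilibrium: 495 - 5P = -9 + 3P gives P* = 63, Q* = 180.
Demand choke price (Qd = 0): P = 99.
CS = ½(99 − 63)(180) = 3240.

Consumer surplus = 3240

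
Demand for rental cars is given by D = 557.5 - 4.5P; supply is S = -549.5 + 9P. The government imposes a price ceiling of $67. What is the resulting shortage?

Equilibrium price would be P* = 82, so the ceiling at 67 binds.
At P = 67: D = 557.5 − 4.5(67) = 256, S = -549.5 + 9(67) = 53.5.
Shortage = 256 − 53.5 = 202.5.

Shortage = 202.5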